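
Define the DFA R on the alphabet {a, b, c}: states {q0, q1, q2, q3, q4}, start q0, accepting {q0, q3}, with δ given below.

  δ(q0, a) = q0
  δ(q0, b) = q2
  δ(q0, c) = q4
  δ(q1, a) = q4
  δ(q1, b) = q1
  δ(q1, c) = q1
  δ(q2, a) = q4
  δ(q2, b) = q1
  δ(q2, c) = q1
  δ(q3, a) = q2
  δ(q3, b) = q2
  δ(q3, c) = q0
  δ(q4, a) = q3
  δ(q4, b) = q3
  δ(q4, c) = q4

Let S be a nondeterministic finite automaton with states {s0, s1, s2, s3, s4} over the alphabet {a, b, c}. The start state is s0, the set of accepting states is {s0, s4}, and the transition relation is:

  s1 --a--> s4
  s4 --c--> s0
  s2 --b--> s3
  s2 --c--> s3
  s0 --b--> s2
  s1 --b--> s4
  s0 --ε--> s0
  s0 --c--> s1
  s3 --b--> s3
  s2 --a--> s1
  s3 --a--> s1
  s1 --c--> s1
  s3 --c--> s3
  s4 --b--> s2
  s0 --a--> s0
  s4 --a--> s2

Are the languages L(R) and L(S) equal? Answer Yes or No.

Exploring the product automaton R × S from the start pair (q0, s0), following both machines on each input symbol, reaches 5 state pairs: (q0, s0), (q2, s2), (q4, s1), (q1, s3), (q3, s4).
R accepts in {q0, q3} and S accepts in {s0, s4}. In every reachable pair the two components are either both accepting — (q0, s0), (q3, s4) — or both non-accepting, so no string is accepted by exactly one of the machines: L(R) \ L(S) and L(S) \ L(R) are both empty.
Hence every string is accepted by R iff it is accepted by S, and the two languages coincide.

Yes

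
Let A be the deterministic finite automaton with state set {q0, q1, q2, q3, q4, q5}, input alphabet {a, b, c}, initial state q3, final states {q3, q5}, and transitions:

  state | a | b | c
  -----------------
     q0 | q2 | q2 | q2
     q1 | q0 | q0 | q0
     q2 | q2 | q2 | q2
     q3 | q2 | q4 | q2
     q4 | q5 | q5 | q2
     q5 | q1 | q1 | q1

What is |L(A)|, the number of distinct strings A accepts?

The useful subgraph on states {q3, q4, q5} is acyclic, so L(A) is finite; the longest accepting path visits 3 useful states, giving maximum string length 2.
Counting accepting paths from q3 by length: 1 of length 0, 2 of length 2. Total 3.

3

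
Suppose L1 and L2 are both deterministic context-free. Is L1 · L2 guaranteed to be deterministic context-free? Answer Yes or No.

No

Take L₁ = {ε, c} (finite, hence regular and DCFL) and L₂ = {c aⁿbⁿ : n≥0} ∪ {cc aⁿb²ⁿ : n≥0} (a DCFL: the number of leading c's tells the DPDA whether to pop one stack symbol per b or per two b's). Then L₁L₂ ∩ cca⁺b* = {cc aⁿbⁿ : n≥1} ∪ {cc aⁿb²ⁿ : n≥1}. If L₁L₂ were a DCFL, so would be this intersection with a regular set, and a DPDA for it started from its configuration after reading cc would accept {aⁿbⁿ : n≥1} ∪ {aⁿb²ⁿ : n≥1}, which no deterministic PDA accepts (a DPDA for it would have a single run on aⁿb²ⁿ, accepting after the prefix aⁿbⁿ and accepting again after n more b's; an ordinary PDA that simulates it on a's and b's and, at any moment when it is accepting, may switch to reading only a fresh letter d while feeding each d to the simulation as a b, would accept aⁱbʲdᵏ (k≥1) exactly when both aⁱbʲ and aⁱbʲ⁺ᵏ are in the language, i.e. its language intersected with the regular set a*b*d⁺ would be exactly {aⁿbⁿdⁿ : n≥1} — impossible, since context-free languages are closed under intersection with regular sets and {aⁿbⁿdⁿ} is not context-free). Hence L₁L₂ is not a DCFL.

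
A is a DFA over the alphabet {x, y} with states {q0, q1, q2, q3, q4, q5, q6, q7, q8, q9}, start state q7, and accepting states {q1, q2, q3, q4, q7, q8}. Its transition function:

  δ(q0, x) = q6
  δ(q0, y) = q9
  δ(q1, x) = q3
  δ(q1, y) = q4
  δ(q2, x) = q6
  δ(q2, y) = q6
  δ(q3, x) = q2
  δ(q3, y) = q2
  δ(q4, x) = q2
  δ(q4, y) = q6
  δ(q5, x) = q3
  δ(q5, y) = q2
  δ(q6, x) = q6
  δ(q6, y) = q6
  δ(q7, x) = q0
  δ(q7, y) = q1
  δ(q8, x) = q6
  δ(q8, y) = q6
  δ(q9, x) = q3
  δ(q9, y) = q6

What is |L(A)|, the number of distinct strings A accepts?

The useful subgraph on states {q0, q1, q2, q3, q4, q7, q9} is acyclic, so L(A) is finite; the longest accepting path visits 5 useful states, giving maximum string length 4.
Counting accepting paths from q7 by length: 1 of length 0, 1 of length 1, 2 of length 2, 4 of length 3, 2 of length 4. Total 10.

10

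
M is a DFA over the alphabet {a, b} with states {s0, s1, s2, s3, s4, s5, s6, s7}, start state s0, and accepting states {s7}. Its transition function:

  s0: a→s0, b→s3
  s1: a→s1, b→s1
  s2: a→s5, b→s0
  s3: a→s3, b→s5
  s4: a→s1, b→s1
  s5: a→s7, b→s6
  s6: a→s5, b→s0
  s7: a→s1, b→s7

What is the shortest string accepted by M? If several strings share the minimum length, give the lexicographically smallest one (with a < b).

bba

A breadth-first search from s0 reaches an accepting state first via the path s0 → s3 → s5 → s7 on input bba.
No string of length < 3 is accepted (BFS exhausts all shorter strings without reaching an accepting state), and bba is the lexicographically least accepting string of length 3.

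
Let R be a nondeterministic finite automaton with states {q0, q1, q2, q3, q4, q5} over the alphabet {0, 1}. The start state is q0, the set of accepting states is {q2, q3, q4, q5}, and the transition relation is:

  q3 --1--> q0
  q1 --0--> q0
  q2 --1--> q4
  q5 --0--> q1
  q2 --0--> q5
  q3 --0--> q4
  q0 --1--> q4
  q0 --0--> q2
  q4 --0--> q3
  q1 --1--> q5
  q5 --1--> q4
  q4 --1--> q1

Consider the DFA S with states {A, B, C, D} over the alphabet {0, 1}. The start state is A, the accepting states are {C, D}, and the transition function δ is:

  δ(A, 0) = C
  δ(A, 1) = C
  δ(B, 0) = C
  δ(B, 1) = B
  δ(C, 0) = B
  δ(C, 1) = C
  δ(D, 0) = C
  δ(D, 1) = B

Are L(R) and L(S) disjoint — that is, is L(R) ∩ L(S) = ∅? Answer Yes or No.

No

The string 0 is accepted by both R and S.
Hence L(R) ∩ L(S) ≠ ∅.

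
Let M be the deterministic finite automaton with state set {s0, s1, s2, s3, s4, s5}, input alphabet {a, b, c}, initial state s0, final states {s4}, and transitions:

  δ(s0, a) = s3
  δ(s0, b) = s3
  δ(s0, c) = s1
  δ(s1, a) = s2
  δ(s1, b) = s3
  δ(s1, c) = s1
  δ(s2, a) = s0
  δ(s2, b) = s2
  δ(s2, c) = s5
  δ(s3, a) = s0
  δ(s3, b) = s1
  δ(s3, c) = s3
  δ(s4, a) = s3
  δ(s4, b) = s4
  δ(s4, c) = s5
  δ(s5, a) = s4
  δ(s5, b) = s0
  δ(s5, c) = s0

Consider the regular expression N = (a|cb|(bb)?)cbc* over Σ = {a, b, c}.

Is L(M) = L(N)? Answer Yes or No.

No

The string caca is accepted by M but rejected by N.
So L(M) ≠ L(N).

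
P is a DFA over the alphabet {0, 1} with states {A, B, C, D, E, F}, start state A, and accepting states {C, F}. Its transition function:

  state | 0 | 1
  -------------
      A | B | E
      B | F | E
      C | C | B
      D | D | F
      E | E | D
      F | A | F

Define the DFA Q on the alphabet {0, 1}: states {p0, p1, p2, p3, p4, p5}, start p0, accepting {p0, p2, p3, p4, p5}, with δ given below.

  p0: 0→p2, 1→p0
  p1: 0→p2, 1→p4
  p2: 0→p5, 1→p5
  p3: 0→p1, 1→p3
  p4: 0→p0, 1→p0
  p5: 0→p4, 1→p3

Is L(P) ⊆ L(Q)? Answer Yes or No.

Yes

Exploring the product automaton P × Q from the start pair (A, p0), following both machines on each input symbol, reaches 26 state pairs: (A, p0), (B, p2), (E, p0), (F, p5), (E, p5), (E, p2), (D, p0), (A, p4), (F, p3), (E, p4), (D, p3), (D, p5), (D, p2), (F, p0), (B, p0), (A, p1), (D, p1), (D, p4), (A, p2), (F, p2), (F, p4), (B, p5), (A, p5), (E, p3), (B, p4), (E, p1).
P accepts in {C, F} and Q accepts in {p0, p2, p3, p4, p5}. The reachable pairs whose P-component is accepting are (F, p5), (F, p3), (F, p0), (F, p2), (F, p4); in each of them the Q-component is accepting too, so the product for L(P) \ L(Q) (P-component accepting, Q-component rejecting) has no reachable accepting pair and the difference is empty.
Hence every string in L(P) is also in L(Q).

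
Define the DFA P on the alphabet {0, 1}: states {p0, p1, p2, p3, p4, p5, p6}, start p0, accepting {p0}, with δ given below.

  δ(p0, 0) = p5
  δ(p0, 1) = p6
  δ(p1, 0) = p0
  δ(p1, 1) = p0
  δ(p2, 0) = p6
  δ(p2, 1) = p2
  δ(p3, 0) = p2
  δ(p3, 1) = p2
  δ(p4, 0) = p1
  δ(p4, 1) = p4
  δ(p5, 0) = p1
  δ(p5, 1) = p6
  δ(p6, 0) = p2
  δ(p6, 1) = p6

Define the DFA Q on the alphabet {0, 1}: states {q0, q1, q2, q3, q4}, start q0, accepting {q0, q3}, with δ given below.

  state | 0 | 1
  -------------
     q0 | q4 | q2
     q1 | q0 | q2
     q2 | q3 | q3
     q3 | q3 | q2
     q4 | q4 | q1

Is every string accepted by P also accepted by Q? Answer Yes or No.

No

The string 000 is in L(P) but not in L(Q).
So L(P) ⊄ L(Q).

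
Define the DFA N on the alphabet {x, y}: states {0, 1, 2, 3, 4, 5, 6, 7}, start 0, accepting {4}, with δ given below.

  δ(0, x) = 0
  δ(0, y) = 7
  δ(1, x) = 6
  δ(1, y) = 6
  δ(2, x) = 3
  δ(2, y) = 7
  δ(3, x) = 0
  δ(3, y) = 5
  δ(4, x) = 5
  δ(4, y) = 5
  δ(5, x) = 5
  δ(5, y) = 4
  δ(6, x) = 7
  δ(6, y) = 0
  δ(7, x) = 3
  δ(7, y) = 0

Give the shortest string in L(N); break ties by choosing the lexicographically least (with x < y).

A breadth-first search from 0 reaches an accepting state first via the path 0 → 7 → 3 → 5 → 4 on input yxyy.
No string of length < 4 is accepted (BFS exhausts all shorter strings without reaching an accepting state), and yxyy is the lexicographically least accepting string of length 4.

yxyy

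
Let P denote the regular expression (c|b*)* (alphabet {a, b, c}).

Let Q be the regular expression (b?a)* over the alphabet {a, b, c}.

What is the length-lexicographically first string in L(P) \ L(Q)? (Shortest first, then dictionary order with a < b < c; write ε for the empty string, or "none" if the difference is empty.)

b

The string b is accepted by P but not by Q.
No shorter string lies in the difference, and b is the lexicographically first length-1 string in L(P) \ L(Q).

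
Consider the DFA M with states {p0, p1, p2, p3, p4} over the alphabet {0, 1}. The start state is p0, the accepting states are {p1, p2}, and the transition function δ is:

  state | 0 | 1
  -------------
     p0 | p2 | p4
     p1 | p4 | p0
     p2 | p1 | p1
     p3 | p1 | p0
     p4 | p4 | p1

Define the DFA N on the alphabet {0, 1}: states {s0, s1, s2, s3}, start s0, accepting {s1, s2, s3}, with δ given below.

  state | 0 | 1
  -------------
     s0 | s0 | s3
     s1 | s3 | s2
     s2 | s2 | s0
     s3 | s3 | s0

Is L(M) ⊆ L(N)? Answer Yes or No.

The string 0 is in L(M) but not in L(N).
So L(M) ⊄ L(N).

No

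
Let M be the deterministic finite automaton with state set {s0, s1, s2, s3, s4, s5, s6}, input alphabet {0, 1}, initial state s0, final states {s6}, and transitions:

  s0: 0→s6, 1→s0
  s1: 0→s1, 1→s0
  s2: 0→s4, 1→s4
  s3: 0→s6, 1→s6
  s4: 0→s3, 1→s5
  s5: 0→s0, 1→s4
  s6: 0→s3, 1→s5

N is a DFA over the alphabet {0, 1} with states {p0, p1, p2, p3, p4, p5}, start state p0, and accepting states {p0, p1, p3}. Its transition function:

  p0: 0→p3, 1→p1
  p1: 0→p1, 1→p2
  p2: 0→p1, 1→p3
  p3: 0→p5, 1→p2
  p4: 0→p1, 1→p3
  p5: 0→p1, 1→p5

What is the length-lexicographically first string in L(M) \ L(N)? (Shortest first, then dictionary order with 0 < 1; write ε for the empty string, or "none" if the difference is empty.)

001

The string 001 is accepted by M but not by N.
No shorter string lies in the difference, and 001 is the lexicographically first length-3 string in L(M) \ L(N).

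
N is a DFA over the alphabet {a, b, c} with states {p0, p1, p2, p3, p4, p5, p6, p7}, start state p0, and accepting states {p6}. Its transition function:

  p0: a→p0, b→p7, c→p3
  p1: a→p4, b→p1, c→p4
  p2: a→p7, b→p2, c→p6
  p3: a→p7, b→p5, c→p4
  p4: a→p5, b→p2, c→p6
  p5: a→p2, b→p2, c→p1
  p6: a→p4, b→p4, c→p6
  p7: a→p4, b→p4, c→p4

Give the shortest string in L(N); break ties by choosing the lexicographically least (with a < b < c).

bac

A breadth-first search from p0 reaches an accepting state first via the path p0 → p7 → p4 → p6 on input bac.
No string of length < 3 is accepted (BFS exhausts all shorter strings without reaching an accepting state), and bac is the lexicographically least accepting string of length 3.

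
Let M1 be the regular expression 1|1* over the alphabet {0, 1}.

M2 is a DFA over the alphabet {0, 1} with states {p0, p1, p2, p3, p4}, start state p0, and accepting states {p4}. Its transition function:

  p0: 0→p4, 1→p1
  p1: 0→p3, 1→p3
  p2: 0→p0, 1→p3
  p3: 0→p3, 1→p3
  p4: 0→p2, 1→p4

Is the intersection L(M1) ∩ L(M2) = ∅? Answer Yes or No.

Yes

Converting the expression M1 to a DFA (subset construction, then merging equivalent states) gives the minimal DFA with states {r0, r1}, start state r0, accepting states {r0} and transitions r0: 0→r1, 1→r0; r1: 0→r1, 1→r1.
Exploring the product automaton M1 × M2 from the start pair (r0, p0), following both machines on each input symbol, reaches 8 state pairs: (r0, p0), (r1, p4), (r0, p1), (r1, p2), (r1, p3), (r0, p3), (r1, p0), (r1, p1).
M1 accepts in {r0} and M2 accepts in {p4}; no reachable pair has both components accepting, so no string drives both machines to acceptance simultaneously and L(M1) ∩ L(M2) = ∅.
So no string is accepted by both, and the intersection is empty.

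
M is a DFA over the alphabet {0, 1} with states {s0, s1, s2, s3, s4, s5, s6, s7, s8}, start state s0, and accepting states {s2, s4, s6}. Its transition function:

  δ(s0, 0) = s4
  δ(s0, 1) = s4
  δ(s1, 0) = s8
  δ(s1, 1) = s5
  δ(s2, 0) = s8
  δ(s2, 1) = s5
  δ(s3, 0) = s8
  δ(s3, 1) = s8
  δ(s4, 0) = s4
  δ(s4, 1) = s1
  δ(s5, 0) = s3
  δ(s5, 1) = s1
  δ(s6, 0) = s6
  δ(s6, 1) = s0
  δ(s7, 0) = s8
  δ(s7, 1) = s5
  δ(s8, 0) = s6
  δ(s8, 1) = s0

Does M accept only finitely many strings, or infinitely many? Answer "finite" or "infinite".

State s0 is reachable from the start and can reach an accepting state, and it lies on the cycle s0 → s4 → s1 → s8 → s0.
Traversing that cycle any number of times yields accepted strings of unbounded length, so the language is infinite.

infinite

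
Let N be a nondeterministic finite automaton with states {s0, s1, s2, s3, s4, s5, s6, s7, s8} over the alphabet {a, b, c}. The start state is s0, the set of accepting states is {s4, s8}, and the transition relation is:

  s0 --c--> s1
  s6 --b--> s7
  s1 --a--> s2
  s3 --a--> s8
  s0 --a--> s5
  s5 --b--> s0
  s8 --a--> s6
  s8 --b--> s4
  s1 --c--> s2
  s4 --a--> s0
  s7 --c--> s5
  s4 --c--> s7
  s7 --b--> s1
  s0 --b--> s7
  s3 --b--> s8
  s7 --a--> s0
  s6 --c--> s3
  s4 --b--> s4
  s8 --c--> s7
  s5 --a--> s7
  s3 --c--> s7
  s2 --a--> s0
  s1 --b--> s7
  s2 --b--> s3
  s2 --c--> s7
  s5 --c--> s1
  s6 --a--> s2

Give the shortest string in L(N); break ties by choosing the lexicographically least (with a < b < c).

caba

A breadth-first search from s0 reaches an accepting state first via the path s0 → s1 → s2 → s3 → s8 on input caba.
No string of length < 4 is accepted (BFS exhausts all shorter strings without reaching an accepting state), and caba is the lexicographically least accepting string of length 4.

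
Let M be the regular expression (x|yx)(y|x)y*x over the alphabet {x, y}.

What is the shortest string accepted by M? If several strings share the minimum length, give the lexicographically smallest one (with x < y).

xxx

By inspection of the expression, no string of length less than 3 matches, and xxx is the lexicographically first match of length 3.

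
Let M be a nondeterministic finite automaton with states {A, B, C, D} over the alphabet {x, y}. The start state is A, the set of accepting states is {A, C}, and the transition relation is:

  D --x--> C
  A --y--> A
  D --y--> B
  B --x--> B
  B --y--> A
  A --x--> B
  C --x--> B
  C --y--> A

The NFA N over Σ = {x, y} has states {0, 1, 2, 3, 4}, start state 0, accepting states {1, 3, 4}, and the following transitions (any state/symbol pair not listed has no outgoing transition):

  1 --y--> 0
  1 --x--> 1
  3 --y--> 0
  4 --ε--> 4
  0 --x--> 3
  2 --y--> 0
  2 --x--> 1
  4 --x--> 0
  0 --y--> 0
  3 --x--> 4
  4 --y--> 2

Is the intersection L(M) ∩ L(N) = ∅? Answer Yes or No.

Yes

Exploring the product automaton M × N from the start pair (A, 0), following both machines on each input symbol, reaches 6 state pairs: (A, 0), (B, 3), (B, 4), (B, 0), (A, 2), (B, 1).
M accepts in {A, C} and N accepts in {1, 3, 4}; no reachable pair has both components accepting, so no string drives both machines to acceptance simultaneously and L(M) ∩ L(N) = ∅.
So no string is accepted by both, and the intersection is empty.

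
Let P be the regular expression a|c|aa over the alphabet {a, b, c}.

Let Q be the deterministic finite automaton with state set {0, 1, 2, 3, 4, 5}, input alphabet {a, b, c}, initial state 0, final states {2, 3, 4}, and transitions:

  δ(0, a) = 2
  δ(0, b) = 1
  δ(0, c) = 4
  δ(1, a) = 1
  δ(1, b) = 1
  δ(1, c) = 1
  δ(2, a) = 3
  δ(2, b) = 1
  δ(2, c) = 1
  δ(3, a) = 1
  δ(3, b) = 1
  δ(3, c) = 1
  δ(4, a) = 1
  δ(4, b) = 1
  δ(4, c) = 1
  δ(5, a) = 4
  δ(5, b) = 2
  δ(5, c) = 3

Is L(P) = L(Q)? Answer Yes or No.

Converting the expression P to a DFA (subset construction, then merging equivalent states) gives the minimal DFA with states {p0, p1, p2, p3}, start state p0, accepting states {p1, p3} and transitions p0: a→p1, b→p2, c→p3; p1: a→p3, b→p2, c→p2; p2: a→p2, b→p2, c→p2; p3: a→p2, b→p2, c→p2.
Exploring the product automaton P × Q from the start pair (p0, 0), following both machines on each input symbol, reaches 5 state pairs: (p0, 0), (p1, 2), (p2, 1), (p3, 4), (p3, 3).
P accepts in {p1, p3} and Q accepts in {2, 3, 4}. In every reachable pair the two components are either both accepting — (p1, 2), (p3, 4), (p3, 3) — or both non-accepting, so no string is accepted by exactly one of the machines: L(P) \ L(Q) and L(Q) \ L(P) are both empty.
Hence every string is accepted by P iff it is accepted by Q, and the two languages coincide.

Yes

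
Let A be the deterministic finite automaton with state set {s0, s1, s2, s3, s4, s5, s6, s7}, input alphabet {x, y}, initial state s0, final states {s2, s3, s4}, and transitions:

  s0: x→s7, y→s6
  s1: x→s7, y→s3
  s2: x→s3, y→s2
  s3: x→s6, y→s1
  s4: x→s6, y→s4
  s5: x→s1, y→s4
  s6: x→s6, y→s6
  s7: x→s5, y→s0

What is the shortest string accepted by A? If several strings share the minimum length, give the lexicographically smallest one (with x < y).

A breadth-first search from s0 reaches an accepting state first via the path s0 → s7 → s5 → s4 on input xxy.
No string of length < 3 is accepted (BFS exhausts all shorter strings without reaching an accepting state), and xxy is the lexicographically least accepting string of length 3.

xxy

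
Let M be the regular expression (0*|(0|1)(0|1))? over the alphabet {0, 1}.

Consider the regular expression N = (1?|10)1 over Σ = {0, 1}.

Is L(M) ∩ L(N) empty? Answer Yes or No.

No

The string 11 is accepted by both M and N.
Hence L(M) ∩ L(N) ≠ ∅.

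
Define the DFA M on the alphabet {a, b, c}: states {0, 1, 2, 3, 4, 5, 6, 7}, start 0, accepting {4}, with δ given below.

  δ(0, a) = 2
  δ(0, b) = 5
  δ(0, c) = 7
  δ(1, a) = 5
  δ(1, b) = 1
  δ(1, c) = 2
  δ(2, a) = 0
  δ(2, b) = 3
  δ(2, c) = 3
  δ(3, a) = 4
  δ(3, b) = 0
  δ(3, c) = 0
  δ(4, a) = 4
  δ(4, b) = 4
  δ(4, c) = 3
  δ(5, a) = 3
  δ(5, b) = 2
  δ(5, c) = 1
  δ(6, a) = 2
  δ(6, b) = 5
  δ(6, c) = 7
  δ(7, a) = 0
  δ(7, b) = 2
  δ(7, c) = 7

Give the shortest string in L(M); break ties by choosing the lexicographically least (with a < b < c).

aba

A breadth-first search from 0 reaches an accepting state first via the path 0 → 2 → 3 → 4 on input aba.
No string of length < 3 is accepted (BFS exhausts all shorter strings without reaching an accepting state), and aba is the lexicographically least accepting string of length 3.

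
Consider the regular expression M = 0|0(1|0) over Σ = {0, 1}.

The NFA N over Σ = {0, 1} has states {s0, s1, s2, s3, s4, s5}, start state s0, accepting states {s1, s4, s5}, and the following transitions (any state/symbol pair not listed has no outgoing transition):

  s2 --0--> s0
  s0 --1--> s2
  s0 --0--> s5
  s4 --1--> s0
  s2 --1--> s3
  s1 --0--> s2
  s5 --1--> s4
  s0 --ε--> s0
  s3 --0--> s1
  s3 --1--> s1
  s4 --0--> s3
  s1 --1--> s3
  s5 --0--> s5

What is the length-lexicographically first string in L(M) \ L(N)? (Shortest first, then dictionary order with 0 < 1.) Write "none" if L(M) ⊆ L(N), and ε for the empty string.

Converting the expression M to a DFA (subset construction, then merging equivalent states) gives the minimal DFA with states {m0, m1, m2, m3}, start state m0, accepting states {m1, m3} and transitions m0: 0→m1, 1→m2; m1: 0→m3, 1→m3; m2: 0→m2, 1→m2; m3: 0→m2, 1→m2.
Exploring the product automaton M × N from the start pair (m0, s0), following both machines on each input symbol, reaches 10 state pairs: (m0, s0), (m1, s5), (m2, s2), (m3, s5), (m3, s4), (m2, s0), (m2, s3), (m2, s5), (m2, s4), (m2, s1).
M accepts in {m1, m3} and N accepts in {s1, s4, s5}. The reachable pairs whose M-component is accepting are (m1, s5), (m3, s5), (m3, s4); in each of them the N-component is accepting too, so the product for L(M) \ L(N) (M-component accepting, N-component rejecting) has no reachable accepting pair and the difference is empty.
So every string accepted by M is also accepted by N: L(M) \ L(N) = ∅ and there is no such string.

none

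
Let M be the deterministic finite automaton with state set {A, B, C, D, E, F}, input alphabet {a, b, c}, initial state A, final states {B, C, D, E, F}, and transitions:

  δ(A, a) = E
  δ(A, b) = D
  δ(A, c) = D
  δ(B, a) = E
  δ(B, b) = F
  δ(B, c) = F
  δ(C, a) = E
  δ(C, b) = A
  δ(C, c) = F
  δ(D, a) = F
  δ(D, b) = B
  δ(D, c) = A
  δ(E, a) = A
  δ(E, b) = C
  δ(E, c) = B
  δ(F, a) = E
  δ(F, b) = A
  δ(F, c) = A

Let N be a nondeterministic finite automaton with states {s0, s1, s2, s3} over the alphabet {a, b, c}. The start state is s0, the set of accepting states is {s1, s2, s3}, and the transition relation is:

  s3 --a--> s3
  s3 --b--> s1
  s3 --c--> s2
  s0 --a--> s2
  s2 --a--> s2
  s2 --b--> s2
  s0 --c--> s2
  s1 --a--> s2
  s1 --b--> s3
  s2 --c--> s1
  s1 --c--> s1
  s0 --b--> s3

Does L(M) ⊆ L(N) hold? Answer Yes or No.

Yes

Exploring the product automaton M × N from the start pair (A, s0), following both machines on each input symbol, reaches 17 state pairs: (A, s0), (E, s2), (D, s3), (D, s2), (A, s2), (C, s2), (B, s1), (F, s3), (F, s2), (B, s2), (A, s1), (D, s1), (F, s1), (E, s3), (B, s3), (A, s3), (C, s1).
M accepts in {B, C, D, E, F} and N accepts in {s1, s2, s3}. The reachable pairs whose M-component is accepting are (E, s2), (D, s3), (D, s2), (C, s2), (B, s1), (F, s3), (F, s2), (B, s2), (D, s1), (F, s1), (E, s3), (B, s3), (C, s1); in each of them the N-component is accepting too, so the product for L(M) \ L(N) (M-component accepting, N-component rejecting) has no reachable accepting pair and the difference is empty.
Hence every string in L(M) is also in L(N).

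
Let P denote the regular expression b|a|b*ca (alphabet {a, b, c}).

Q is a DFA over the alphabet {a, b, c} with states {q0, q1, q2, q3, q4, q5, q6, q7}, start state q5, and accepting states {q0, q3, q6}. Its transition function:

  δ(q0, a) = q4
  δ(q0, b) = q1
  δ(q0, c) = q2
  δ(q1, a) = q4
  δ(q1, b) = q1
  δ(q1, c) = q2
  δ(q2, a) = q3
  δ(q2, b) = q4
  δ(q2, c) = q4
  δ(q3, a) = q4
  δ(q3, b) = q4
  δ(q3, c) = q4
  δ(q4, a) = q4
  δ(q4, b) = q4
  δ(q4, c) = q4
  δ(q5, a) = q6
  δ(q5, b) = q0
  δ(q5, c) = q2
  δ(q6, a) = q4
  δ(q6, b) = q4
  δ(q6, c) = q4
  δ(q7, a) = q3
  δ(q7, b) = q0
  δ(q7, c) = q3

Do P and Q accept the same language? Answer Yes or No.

Yes

Converting the expression P to a DFA (subset construction, then merging equivalent states) gives the minimal DFA with states {p0, p1, p2, p3, p4, p5}, start state p0, accepting states {p1, p2} and transitions p0: a→p1, b→p2, c→p3; p1: a→p4, b→p4, c→p4; p2: a→p4, b→p5, c→p3; p3: a→p1, b→p4, c→p4; p4: a→p4, b→p4, c→p4; p5: a→p4, b→p5, c→p3.
Exploring the product automaton P × Q from the start pair (p0, q5), following both machines on each input symbol, reaches 7 state pairs: (p0, q5), (p1, q6), (p2, q0), (p3, q2), (p4, q4), (p5, q1), (p1, q3).
P accepts in {p1, p2} and Q accepts in {q0, q3, q6}. In every reachable pair the two components are either both accepting — (p1, q6), (p2, q0), (p1, q3) — or both non-accepting, so no string is accepted by exactly one of the machines: L(P) \ L(Q) and L(Q) \ L(P) are both empty.
Hence every string is accepted by P iff it is accepted by Q, and the two languages coincide.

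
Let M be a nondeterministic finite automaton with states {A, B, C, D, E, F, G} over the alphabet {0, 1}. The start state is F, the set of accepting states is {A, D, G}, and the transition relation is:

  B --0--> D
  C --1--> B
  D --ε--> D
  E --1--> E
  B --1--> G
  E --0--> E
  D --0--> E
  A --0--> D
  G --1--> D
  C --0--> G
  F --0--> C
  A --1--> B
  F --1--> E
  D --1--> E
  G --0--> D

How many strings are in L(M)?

7

The useful subgraph on states {B, C, D, F, G} is acyclic, so L(M) is finite; the longest accepting path visits 5 useful states, giving maximum string length 4.
Counting accepting paths from F by length: 1 of length 2, 4 of length 3, 2 of length 4. Total 7.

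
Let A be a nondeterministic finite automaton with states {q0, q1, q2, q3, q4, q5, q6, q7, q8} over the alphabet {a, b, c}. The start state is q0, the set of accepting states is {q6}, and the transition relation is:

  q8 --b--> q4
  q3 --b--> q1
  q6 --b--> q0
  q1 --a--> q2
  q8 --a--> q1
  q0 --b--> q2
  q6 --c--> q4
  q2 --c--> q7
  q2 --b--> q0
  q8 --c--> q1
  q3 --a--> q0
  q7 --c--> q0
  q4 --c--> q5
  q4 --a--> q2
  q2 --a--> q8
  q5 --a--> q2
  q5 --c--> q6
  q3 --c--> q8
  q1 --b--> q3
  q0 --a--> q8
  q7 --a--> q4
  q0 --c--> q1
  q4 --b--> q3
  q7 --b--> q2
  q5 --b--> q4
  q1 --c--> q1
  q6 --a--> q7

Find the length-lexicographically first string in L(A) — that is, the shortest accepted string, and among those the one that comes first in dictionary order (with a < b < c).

A breadth-first search from q0 reaches an accepting state first via the path q0 → q8 → q4 → q5 → q6 on input abcc.
No string of length < 4 is accepted (BFS exhausts all shorter strings without reaching an accepting state), and abcc is the lexicographically least accepting string of length 4.

abcc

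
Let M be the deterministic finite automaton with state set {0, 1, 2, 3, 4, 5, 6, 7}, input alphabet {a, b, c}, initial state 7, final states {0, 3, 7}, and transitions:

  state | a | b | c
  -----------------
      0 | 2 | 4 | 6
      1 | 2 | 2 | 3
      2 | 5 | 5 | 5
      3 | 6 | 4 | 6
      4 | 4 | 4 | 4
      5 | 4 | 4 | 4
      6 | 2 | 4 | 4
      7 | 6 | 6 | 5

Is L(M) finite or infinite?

finite

The useful states (reachable from 7 and able to reach an accepting state) are {7}.
Restricted to these states the transition graph has no cycle, so every accepting path has bounded length and L is finite.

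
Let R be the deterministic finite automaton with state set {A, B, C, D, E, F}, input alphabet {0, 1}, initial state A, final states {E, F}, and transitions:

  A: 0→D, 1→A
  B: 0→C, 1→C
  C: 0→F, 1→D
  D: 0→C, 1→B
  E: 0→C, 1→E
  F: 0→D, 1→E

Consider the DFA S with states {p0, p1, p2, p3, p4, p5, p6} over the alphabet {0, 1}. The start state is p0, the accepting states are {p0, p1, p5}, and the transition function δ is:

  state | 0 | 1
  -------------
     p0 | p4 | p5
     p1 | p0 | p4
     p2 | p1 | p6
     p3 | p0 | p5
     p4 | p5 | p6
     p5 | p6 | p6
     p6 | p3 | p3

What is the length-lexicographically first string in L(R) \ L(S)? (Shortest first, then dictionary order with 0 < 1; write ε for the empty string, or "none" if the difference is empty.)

000

The string 000 is accepted by R but not by S.
No shorter string lies in the difference, and 000 is the lexicographically first length-3 string in L(R) \ L(S).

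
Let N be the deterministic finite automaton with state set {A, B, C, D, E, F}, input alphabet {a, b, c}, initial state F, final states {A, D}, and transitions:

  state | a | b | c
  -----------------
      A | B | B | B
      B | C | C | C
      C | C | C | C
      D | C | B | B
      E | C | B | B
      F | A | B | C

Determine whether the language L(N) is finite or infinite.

The useful states (reachable from F and able to reach an accepting state) are {A, F}.
Restricted to these states the transition graph has no cycle, so every accepting path has bounded length and L is finite.

finite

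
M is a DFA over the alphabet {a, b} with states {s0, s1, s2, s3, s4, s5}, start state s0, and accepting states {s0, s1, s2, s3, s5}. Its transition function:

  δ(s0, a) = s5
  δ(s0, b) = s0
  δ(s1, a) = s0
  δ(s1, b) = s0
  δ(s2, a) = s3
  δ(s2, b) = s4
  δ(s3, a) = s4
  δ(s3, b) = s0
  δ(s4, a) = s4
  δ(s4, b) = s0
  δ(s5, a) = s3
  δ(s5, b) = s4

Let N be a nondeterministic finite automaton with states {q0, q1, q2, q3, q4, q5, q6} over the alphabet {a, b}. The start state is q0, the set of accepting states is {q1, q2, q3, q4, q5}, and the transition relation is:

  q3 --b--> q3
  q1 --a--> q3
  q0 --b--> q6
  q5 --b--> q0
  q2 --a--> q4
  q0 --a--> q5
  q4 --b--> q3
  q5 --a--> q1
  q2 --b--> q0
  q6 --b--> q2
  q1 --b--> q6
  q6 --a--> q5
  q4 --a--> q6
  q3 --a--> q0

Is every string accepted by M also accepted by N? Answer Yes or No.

No

The empty string ε is in L(M) but not in L(N).
So L(M) ⊄ L(N).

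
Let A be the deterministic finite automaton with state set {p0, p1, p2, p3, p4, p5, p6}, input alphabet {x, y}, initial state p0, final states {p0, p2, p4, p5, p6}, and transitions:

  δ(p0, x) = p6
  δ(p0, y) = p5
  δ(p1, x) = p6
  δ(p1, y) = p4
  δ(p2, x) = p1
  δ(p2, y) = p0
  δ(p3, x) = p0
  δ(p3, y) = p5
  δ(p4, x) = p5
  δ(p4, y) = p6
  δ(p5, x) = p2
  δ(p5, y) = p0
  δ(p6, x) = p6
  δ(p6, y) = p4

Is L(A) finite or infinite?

infinite

State p0 is reachable from the start and can reach an accepting state, and it lies on the cycle p0 → p5 → p0.
Traversing that cycle any number of times yields accepted strings of unbounded length, so the language is infinite.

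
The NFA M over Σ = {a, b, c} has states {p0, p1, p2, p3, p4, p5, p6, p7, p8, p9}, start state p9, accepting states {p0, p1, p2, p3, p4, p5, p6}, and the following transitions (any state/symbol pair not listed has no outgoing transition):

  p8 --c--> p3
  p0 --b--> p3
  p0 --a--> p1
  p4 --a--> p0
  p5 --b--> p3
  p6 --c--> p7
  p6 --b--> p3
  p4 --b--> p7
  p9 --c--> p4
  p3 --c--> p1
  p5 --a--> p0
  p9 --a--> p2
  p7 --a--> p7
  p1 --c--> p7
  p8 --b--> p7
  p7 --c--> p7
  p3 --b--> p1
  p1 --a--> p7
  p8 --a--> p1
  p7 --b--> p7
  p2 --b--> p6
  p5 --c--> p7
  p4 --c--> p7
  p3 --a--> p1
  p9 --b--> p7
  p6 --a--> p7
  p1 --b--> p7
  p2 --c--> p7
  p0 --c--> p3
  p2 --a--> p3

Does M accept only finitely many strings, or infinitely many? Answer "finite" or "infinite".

finite

The useful states (reachable from p9 and able to reach an accepting state) are {p0, p1, p2, p3, p4, p6, p9}.
Restricted to these states the transition graph has no cycle, so every accepting path has bounded length and L is finite.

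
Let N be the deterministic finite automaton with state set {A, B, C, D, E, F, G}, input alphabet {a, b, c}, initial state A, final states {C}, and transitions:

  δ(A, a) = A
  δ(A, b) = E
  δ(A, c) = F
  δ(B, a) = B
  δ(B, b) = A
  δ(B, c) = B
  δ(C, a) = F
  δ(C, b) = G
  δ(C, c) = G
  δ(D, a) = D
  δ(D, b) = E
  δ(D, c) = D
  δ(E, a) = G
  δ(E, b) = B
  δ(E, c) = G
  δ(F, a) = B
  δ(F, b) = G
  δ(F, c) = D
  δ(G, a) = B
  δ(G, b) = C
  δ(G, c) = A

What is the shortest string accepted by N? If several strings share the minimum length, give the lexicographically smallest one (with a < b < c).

A breadth-first search from A reaches an accepting state first via the path A → E → G → C on input bab.
No string of length < 3 is accepted (BFS exhausts all shorter strings without reaching an accepting state), and bab is the lexicographically least accepting string of length 3.

bab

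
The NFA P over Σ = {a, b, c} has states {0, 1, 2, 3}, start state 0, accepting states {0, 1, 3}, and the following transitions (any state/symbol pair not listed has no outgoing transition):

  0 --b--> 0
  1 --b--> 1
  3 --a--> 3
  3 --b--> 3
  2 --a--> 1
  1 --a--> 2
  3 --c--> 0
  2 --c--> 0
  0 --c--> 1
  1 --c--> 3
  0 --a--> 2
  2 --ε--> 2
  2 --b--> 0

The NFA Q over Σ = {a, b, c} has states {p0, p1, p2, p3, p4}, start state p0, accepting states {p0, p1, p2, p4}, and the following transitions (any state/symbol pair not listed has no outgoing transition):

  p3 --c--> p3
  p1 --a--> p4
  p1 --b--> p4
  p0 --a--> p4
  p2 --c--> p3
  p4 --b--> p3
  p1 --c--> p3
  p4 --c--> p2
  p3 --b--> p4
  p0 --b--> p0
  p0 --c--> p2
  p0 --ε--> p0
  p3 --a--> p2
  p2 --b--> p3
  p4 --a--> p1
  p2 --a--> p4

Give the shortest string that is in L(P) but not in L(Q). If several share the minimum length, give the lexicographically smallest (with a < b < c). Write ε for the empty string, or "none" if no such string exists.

The string ab is accepted by P but not by Q.
No shorter string lies in the difference, and ab is the lexicographically first length-2 string in L(P) \ L(Q).

ab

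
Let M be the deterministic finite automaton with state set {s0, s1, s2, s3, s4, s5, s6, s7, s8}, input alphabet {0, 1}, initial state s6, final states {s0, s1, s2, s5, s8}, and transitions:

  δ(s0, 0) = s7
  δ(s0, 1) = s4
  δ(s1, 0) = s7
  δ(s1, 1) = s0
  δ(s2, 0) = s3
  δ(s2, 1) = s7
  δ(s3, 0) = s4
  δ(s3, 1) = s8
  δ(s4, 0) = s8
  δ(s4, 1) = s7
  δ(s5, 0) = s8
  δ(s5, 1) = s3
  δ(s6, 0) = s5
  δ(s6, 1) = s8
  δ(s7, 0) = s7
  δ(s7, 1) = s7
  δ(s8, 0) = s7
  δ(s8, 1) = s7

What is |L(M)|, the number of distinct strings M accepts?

The useful subgraph on states {s3, s4, s5, s6, s8} is acyclic, so L(M) is finite; the longest accepting path visits 5 useful states, giving maximum string length 4.
Counting accepting paths from s6 by length: 2 of length 1, 1 of length 2, 1 of length 3, 1 of length 4. Total 5.

5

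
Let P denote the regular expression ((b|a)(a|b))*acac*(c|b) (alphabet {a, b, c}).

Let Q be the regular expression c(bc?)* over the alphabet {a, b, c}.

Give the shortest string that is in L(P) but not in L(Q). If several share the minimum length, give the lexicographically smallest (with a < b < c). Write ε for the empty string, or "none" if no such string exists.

acab

The string acab is accepted by P but not by Q.
No shorter string lies in the difference, and acab is the lexicographically first length-4 string in L(P) \ L(Q).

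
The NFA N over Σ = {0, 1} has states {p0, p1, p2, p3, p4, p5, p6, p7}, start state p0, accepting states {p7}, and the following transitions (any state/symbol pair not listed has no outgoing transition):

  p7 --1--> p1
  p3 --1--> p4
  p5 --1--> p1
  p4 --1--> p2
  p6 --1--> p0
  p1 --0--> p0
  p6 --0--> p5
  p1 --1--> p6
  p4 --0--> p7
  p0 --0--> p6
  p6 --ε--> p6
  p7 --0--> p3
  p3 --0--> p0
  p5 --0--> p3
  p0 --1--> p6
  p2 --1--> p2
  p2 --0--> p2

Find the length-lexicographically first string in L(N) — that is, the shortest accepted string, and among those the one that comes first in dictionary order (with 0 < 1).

00010

A breadth-first search from p0 reaches an accepting state first via the path p0 → p6 → p5 → p3 → p4 → p7 on input 00010.
No string of length < 5 is accepted (BFS exhausts all shorter strings without reaching an accepting state), and 00010 is the lexicographically least accepting string of length 5.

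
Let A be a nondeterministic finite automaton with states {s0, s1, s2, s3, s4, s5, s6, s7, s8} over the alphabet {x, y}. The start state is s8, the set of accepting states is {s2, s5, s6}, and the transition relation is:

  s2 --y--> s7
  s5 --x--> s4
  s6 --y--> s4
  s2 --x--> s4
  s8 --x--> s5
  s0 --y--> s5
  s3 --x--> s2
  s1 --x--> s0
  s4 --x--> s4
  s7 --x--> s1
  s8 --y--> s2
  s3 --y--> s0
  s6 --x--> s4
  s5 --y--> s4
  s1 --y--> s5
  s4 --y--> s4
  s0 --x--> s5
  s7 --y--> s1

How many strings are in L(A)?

The useful subgraph on states {s0, s1, s2, s5, s7, s8} is acyclic, so L(A) is finite; the longest accepting path visits 6 useful states, giving maximum string length 5.
Counting accepting paths from s8 by length: 2 of length 1, 2 of length 4, 4 of length 5. Total 8.

8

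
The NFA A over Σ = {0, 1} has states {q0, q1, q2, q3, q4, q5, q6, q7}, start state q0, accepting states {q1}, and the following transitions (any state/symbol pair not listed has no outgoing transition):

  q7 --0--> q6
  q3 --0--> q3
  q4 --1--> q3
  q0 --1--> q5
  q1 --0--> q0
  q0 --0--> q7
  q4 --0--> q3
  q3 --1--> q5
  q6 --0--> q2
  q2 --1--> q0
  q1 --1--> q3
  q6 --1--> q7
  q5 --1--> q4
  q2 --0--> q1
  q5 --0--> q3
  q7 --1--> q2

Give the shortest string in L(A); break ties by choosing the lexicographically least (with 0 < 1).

A breadth-first search from q0 reaches an accepting state first via the path q0 → q7 → q2 → q1 on input 010.
No string of length < 3 is accepted (BFS exhausts all shorter strings without reaching an accepting state), and 010 is the lexicographically least accepting string of length 3.

010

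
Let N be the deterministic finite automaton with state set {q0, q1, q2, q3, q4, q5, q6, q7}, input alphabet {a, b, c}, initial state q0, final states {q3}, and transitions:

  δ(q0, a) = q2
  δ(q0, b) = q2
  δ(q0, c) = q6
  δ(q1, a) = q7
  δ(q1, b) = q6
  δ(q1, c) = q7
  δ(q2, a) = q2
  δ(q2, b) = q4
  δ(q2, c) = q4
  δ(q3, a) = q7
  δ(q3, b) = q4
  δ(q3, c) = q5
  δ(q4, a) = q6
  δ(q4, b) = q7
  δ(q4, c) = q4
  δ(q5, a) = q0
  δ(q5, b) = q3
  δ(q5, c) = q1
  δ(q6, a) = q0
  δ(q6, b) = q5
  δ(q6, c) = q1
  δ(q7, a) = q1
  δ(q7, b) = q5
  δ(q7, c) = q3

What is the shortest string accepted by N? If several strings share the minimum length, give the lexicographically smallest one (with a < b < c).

A breadth-first search from q0 reaches an accepting state first via the path q0 → q6 → q5 → q3 on input cbb.
No string of length < 3 is accepted (BFS exhausts all shorter strings without reaching an accepting state), and cbb is the lexicographically least accepting string of length 3.

cbb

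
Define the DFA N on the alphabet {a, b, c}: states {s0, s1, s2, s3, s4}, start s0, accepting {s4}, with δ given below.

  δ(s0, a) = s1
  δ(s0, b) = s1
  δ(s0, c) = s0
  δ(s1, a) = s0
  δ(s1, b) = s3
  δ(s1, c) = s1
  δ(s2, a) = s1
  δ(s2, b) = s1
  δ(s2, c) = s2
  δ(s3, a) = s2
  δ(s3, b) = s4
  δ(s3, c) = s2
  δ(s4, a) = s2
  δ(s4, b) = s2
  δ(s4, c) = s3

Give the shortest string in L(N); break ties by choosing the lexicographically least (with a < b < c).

A breadth-first search from s0 reaches an accepting state first via the path s0 → s1 → s3 → s4 on input abb.
No string of length < 3 is accepted (BFS exhausts all shorter strings without reaching an accepting state), and abb is the lexicographically least accepting string of length 3.

abb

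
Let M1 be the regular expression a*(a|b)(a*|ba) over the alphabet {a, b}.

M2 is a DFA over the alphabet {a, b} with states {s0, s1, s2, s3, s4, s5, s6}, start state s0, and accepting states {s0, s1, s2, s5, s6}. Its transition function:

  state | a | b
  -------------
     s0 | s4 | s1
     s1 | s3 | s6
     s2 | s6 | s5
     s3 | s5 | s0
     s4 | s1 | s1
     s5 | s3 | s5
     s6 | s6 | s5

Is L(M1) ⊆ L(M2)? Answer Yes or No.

The string a is in L(M1) but not in L(M2).
So L(M1) ⊄ L(M2).

No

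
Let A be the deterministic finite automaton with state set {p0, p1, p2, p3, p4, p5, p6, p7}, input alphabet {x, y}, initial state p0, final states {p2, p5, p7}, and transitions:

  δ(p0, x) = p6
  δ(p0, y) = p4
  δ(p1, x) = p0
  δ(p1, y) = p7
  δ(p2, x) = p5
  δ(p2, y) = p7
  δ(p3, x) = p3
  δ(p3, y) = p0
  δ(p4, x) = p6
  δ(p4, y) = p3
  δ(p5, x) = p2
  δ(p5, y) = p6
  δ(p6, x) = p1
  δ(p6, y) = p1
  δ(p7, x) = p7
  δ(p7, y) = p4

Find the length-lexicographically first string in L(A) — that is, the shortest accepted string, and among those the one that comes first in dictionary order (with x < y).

A breadth-first search from p0 reaches an accepting state first via the path p0 → p6 → p1 → p7 on input xxy.
No string of length < 3 is accepted (BFS exhausts all shorter strings without reaching an accepting state), and xxy is the lexicographically least accepting string of length 3.

xxy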